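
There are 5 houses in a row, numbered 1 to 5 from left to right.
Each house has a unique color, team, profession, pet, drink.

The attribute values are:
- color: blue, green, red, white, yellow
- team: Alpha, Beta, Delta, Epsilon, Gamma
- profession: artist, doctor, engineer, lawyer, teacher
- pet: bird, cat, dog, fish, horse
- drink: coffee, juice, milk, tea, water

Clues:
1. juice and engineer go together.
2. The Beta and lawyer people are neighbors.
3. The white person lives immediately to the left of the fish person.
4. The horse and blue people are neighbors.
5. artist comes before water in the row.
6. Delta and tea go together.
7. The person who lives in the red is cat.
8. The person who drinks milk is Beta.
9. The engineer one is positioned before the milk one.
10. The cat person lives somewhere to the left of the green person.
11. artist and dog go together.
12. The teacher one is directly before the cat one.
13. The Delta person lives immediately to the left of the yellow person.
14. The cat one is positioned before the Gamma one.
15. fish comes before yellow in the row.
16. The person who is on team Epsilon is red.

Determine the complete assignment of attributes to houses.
Solution:

House | Color | Team | Profession | Pet | Drink
-----------------------------------------------
  1   | white | Alpha | engineer | horse | juice
  2   | blue | Beta | teacher | fish | milk
  3   | red | Epsilon | lawyer | cat | coffee
  4   | green | Delta | artist | dog | tea
  5   | yellow | Gamma | doctor | bird | water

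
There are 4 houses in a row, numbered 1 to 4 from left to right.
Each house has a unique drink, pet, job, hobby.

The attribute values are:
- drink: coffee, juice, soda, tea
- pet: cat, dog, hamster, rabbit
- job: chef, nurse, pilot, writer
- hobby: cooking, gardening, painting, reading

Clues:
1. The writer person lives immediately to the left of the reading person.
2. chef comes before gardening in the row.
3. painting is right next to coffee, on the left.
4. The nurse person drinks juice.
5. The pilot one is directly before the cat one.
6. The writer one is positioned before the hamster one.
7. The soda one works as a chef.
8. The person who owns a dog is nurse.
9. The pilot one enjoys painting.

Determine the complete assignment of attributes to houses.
Solution:

House | Drink | Pet | Job | Hobby
---------------------------------
  1   | tea | rabbit | pilot | painting
  2   | coffee | cat | writer | cooking
  3   | soda | hamster | chef | reading
  4   | juice | dog | nurse | gardening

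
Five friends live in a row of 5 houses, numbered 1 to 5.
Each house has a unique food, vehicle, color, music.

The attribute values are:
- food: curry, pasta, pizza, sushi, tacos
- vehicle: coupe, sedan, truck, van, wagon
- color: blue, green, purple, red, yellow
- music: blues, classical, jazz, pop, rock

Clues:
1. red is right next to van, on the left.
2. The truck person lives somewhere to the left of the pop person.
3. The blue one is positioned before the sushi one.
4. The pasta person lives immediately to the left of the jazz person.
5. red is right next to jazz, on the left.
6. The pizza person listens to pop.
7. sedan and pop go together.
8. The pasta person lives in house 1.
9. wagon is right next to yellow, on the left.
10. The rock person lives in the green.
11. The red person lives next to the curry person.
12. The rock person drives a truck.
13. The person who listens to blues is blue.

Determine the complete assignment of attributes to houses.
Solution:

House | Food | Vehicle | Color | Music
--------------------------------------
  1   | pasta | wagon | red | classical
  2   | curry | van | yellow | jazz
  3   | tacos | coupe | blue | blues
  4   | sushi | truck | green | rock
  5   | pizza | sedan | purple | pop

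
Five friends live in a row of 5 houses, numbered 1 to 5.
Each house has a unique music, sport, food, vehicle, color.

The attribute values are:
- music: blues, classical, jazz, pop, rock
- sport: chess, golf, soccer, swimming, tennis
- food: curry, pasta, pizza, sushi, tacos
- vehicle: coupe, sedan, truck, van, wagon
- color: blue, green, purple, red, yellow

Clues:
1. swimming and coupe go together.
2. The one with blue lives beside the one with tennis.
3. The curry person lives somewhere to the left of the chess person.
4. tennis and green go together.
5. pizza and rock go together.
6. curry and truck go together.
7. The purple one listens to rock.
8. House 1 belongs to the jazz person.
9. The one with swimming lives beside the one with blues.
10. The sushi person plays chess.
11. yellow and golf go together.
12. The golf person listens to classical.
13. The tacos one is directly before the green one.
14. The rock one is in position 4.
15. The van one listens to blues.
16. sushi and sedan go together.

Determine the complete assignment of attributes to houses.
Solution:

House | Music | Sport | Food | Vehicle | Color
----------------------------------------------
  1   | jazz | swimming | tacos | coupe | blue
  2   | blues | tennis | pasta | van | green
  3   | classical | golf | curry | truck | yellow
  4   | rock | soccer | pizza | wagon | purple
  5   | pop | chess | sushi | sedan | red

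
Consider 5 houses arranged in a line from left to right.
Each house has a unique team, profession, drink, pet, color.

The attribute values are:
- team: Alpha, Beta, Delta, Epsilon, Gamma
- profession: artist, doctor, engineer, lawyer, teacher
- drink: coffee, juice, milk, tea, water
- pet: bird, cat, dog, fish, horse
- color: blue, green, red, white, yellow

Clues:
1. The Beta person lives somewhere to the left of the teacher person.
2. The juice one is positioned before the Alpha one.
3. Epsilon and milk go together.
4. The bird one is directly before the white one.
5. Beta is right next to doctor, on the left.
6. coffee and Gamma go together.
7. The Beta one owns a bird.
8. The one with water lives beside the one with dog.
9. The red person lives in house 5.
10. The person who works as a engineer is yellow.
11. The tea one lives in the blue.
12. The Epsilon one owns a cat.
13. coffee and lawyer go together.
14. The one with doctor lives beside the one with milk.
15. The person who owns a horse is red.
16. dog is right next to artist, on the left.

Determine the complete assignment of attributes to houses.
Solution:

House | Team | Profession | Drink | Pet | Color
-----------------------------------------------
  1   | Beta | engineer | water | bird | yellow
  2   | Delta | doctor | juice | dog | white
  3   | Epsilon | artist | milk | cat | green
  4   | Alpha | teacher | tea | fish | blue
  5   | Gamma | lawyer | coffee | horse | red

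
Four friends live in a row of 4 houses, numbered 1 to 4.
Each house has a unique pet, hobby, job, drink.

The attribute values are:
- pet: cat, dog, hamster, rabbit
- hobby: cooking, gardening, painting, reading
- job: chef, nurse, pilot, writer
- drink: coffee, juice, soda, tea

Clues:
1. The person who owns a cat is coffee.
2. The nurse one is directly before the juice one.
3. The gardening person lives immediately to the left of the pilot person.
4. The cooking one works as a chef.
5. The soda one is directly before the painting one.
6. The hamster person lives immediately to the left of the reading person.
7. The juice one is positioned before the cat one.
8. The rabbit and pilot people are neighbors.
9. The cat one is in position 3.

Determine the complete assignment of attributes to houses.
Solution:

House | Pet | Hobby | Job | Drink
---------------------------------
  1   | rabbit | gardening | nurse | soda
  2   | hamster | painting | pilot | juice
  3   | cat | reading | writer | coffee
  4   | dog | cooking | chef | tea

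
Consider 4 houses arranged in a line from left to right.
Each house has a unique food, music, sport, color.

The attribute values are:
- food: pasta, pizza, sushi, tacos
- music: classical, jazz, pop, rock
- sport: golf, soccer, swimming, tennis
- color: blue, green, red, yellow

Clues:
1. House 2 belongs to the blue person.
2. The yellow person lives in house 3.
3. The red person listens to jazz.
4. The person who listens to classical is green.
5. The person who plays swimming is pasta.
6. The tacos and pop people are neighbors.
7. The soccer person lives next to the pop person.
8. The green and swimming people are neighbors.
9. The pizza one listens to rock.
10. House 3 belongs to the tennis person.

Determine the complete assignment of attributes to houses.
Solution:

House | Food | Music | Sport | Color
------------------------------------
  1   | tacos | classical | soccer | green
  2   | pasta | pop | swimming | blue
  3   | pizza | rock | tennis | yellow
  4   | sushi | jazz | golf | red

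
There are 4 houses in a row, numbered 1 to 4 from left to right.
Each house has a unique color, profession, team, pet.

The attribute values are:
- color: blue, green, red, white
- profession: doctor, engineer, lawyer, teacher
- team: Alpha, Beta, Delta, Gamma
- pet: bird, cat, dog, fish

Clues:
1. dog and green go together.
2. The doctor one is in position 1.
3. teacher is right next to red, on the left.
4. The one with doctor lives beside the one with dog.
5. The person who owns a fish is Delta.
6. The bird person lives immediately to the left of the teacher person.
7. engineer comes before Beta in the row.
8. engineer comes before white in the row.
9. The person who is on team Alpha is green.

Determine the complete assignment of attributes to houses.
Solution:

House | Color | Profession | Team | Pet
---------------------------------------
  1   | blue | doctor | Gamma | bird
  2   | green | teacher | Alpha | dog
  3   | red | engineer | Delta | fish
  4   | white | lawyer | Beta | cat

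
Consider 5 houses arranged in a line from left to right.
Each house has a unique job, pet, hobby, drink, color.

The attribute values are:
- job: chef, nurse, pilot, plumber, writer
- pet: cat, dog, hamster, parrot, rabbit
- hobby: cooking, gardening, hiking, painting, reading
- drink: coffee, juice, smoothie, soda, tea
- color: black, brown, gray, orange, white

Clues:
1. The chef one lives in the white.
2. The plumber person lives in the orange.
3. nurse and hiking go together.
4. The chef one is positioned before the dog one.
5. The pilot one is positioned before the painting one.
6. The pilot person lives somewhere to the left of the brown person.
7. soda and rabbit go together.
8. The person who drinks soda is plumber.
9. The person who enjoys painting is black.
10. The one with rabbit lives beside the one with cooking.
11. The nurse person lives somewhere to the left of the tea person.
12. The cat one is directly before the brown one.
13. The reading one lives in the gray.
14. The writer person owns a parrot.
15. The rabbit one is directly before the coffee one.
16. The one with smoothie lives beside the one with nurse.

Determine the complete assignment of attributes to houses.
Solution:

House | Job | Pet | Hobby | Drink | Color
-----------------------------------------
  1   | plumber | rabbit | gardening | soda | orange
  2   | chef | hamster | cooking | coffee | white
  3   | pilot | cat | reading | smoothie | gray
  4   | nurse | dog | hiking | juice | brown
  5   | writer | parrot | painting | tea | black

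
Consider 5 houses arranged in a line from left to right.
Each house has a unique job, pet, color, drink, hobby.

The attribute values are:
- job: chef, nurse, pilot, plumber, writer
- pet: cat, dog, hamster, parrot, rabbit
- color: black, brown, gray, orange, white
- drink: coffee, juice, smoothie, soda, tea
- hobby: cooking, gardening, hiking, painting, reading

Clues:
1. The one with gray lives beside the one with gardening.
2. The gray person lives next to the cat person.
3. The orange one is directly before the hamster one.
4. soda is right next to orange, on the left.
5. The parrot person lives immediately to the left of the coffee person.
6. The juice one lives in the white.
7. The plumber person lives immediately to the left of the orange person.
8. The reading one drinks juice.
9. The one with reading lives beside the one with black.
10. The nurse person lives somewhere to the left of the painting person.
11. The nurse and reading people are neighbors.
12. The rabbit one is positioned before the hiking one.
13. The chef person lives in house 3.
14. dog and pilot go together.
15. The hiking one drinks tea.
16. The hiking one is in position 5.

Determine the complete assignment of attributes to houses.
Solution:

House | Job | Pet | Color | Drink | Hobby
-----------------------------------------
  1   | plumber | parrot | gray | soda | cooking
  2   | nurse | cat | orange | coffee | gardening
  3   | chef | hamster | white | juice | reading
  4   | writer | rabbit | black | smoothie | painting
  5   | pilot | dog | brown | tea | hiking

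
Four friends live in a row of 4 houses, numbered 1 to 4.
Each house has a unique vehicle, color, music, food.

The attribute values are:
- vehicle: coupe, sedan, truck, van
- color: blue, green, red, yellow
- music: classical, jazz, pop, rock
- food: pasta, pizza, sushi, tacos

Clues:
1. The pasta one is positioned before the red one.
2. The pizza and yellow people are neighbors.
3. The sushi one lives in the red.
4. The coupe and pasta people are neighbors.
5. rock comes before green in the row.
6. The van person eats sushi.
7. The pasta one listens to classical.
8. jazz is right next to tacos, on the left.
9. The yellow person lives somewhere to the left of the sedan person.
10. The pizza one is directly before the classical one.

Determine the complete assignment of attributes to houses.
Solution:

House | Vehicle | Color | Music | Food
--------------------------------------
  1   | coupe | blue | rock | pizza
  2   | truck | yellow | classical | pasta
  3   | van | red | jazz | sushi
  4   | sedan | green | pop | tacos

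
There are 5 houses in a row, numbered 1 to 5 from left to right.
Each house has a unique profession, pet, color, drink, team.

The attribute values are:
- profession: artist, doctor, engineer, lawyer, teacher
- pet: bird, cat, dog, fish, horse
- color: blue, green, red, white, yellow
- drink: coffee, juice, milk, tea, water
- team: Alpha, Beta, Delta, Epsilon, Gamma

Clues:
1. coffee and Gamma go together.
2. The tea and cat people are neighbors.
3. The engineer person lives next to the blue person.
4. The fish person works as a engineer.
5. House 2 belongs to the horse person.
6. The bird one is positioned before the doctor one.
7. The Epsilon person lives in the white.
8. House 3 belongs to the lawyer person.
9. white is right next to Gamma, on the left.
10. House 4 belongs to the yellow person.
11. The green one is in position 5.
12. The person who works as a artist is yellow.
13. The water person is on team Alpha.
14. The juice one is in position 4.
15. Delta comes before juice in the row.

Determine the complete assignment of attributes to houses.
Solution:

House | Profession | Pet | Color | Drink | Team
-----------------------------------------------
  1   | engineer | fish | white | milk | Epsilon
  2   | teacher | horse | blue | coffee | Gamma
  3   | lawyer | bird | red | tea | Delta
  4   | artist | cat | yellow | juice | Beta
  5   | doctor | dog | green | water | Alpha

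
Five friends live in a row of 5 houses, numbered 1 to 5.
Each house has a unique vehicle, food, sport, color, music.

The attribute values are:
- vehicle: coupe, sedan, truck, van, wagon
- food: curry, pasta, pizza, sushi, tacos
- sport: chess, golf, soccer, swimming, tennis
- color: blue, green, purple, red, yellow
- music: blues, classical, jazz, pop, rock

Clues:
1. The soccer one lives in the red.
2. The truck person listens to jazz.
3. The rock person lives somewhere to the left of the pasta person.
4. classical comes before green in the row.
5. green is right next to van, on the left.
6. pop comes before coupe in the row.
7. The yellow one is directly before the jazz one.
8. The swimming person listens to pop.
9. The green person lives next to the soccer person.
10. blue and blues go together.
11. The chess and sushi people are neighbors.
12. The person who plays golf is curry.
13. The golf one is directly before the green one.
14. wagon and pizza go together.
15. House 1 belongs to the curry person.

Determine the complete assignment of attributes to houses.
Solution:

House | Vehicle | Food | Sport | Color | Music
----------------------------------------------
  1   | sedan | curry | golf | yellow | classical
  2   | truck | tacos | chess | green | jazz
  3   | van | sushi | soccer | red | rock
  4   | wagon | pizza | swimming | purple | pop
  5   | coupe | pasta | tennis | blue | blues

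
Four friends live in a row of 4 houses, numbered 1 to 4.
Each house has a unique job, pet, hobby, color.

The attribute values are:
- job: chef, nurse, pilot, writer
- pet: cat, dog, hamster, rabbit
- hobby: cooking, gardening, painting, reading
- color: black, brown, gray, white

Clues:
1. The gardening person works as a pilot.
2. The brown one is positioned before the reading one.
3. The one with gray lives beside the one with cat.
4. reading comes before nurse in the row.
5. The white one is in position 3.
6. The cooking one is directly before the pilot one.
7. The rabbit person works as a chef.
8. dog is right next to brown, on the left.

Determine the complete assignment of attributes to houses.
Solution:

House | Job | Pet | Hobby | Color
---------------------------------
  1   | writer | dog | cooking | gray
  2   | pilot | cat | gardening | brown
  3   | chef | rabbit | reading | white
  4   | nurse | hamster | painting | black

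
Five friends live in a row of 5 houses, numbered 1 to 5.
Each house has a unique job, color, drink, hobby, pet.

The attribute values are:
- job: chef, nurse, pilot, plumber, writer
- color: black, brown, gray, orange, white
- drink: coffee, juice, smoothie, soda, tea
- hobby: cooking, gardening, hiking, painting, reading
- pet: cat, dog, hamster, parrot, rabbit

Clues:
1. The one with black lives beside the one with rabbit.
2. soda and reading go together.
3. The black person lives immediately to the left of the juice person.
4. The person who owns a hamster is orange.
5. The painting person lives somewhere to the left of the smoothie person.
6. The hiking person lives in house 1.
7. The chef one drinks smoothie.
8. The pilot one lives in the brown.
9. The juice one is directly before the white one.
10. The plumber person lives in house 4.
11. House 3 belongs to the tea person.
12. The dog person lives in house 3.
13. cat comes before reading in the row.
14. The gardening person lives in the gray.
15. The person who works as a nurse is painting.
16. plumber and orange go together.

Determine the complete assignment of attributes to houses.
Solution:

House | Job | Color | Drink | Hobby | Pet
-----------------------------------------
  1   | writer | black | coffee | hiking | cat
  2   | pilot | brown | juice | cooking | rabbit
  3   | nurse | white | tea | painting | dog
  4   | plumber | orange | soda | reading | hamster
  5   | chef | gray | smoothie | gardening | parrot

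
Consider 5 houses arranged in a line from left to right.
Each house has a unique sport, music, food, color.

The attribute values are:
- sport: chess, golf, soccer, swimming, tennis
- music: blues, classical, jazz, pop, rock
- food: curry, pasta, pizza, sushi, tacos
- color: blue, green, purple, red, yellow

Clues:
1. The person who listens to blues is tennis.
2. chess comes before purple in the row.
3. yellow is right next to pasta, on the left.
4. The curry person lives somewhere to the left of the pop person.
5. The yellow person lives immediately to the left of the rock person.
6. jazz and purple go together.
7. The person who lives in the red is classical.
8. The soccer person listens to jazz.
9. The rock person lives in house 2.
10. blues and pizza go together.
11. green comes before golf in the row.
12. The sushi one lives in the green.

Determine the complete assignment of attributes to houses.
Solution:

House | Sport | Music | Food | Color
------------------------------------
  1   | tennis | blues | pizza | yellow
  2   | chess | rock | pasta | blue
  3   | soccer | jazz | curry | purple
  4   | swimming | pop | sushi | green
  5   | golf | classical | tacos | red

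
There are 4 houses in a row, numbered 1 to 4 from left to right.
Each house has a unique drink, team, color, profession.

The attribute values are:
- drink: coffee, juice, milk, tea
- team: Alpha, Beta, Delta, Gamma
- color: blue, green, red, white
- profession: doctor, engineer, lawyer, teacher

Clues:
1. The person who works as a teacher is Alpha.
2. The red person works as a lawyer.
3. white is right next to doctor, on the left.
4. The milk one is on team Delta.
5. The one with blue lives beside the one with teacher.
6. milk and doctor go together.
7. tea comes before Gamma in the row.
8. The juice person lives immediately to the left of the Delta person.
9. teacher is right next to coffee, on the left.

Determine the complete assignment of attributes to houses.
Solution:

House | Drink | Team | Color | Profession
-----------------------------------------
  1   | juice | Beta | white | engineer
  2   | milk | Delta | blue | doctor
  3   | tea | Alpha | green | teacher
  4   | coffee | Gamma | red | lawyer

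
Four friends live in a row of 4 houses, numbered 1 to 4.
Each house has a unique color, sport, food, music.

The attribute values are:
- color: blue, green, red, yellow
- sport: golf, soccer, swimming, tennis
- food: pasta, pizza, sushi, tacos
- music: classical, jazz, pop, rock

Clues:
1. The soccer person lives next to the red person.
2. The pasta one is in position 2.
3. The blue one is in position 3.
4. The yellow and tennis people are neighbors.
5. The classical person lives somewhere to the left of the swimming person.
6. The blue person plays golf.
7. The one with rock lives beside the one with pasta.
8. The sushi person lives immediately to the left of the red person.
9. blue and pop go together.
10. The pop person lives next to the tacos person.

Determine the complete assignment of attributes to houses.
Solution:

House | Color | Sport | Food | Music
------------------------------------
  1   | yellow | soccer | sushi | rock
  2   | red | tennis | pasta | classical
  3   | blue | golf | pizza | pop
  4   | green | swimming | tacos | jazz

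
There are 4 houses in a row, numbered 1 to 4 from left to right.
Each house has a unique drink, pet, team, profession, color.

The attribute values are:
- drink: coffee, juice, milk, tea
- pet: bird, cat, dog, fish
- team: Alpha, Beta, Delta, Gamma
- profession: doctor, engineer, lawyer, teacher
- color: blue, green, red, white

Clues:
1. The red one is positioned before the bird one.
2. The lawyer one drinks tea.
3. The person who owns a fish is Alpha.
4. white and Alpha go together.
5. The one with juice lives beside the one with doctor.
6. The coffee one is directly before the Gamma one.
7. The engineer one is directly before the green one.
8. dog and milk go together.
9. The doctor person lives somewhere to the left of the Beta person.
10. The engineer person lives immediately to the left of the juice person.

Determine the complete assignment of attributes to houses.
Solution:

House | Drink | Pet | Team | Profession | Color
-----------------------------------------------
  1   | coffee | fish | Alpha | engineer | white
  2   | juice | cat | Gamma | teacher | green
  3   | milk | dog | Delta | doctor | red
  4   | tea | bird | Beta | lawyer | blue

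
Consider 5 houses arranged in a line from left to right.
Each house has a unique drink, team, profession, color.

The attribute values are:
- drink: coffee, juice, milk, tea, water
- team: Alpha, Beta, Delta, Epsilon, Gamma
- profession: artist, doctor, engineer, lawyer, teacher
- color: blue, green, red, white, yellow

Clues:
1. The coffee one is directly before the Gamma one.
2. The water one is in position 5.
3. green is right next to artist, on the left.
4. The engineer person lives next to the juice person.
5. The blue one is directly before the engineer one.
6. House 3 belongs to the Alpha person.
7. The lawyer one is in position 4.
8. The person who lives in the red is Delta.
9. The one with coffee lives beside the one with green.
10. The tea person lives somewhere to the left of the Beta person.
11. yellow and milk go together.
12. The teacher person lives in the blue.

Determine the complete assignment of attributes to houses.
Solution:

House | Drink | Team | Profession | Color
-----------------------------------------
  1   | coffee | Epsilon | teacher | blue
  2   | tea | Gamma | engineer | green
  3   | juice | Alpha | artist | white
  4   | milk | Beta | lawyer | yellow
  5   | water | Delta | doctor | red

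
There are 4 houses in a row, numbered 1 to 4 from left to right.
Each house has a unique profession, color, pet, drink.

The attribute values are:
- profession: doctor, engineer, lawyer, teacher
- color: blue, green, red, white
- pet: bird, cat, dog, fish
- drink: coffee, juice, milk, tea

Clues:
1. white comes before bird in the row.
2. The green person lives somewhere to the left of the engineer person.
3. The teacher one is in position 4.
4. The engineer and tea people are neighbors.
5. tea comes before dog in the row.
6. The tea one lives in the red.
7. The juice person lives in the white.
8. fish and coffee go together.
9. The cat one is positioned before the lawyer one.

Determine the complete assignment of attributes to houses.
Solution:

House | Profession | Color | Pet | Drink
----------------------------------------
  1   | doctor | green | fish | coffee
  2   | engineer | white | cat | juice
  3   | lawyer | red | bird | tea
  4   | teacher | blue | dog | milk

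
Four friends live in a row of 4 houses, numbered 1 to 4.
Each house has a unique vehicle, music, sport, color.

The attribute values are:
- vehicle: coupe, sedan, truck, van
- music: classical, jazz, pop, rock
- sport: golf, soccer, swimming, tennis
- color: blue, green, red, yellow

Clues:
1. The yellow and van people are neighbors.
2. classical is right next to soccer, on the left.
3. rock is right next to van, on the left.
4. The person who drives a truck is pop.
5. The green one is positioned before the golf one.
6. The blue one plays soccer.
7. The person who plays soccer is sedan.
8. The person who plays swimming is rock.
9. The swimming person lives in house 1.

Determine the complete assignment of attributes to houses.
Solution:

House | Vehicle | Music | Sport | Color
---------------------------------------
  1   | coupe | rock | swimming | yellow
  2   | van | classical | tennis | green
  3   | sedan | jazz | soccer | blue
  4   | truck | pop | golf | red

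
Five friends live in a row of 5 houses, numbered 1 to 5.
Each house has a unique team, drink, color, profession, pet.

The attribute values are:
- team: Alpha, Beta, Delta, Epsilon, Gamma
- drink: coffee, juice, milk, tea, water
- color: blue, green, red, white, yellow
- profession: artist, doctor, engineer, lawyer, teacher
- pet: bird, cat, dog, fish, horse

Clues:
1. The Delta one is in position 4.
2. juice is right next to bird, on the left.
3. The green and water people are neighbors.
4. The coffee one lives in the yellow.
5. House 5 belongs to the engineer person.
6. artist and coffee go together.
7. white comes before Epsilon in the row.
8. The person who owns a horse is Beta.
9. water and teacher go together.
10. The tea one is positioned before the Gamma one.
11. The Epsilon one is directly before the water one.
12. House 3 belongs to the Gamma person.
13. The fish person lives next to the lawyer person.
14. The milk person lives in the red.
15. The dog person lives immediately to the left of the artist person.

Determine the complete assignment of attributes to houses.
Solution:

House | Team | Drink | Color | Profession | Pet
-----------------------------------------------
  1   | Alpha | juice | white | doctor | fish
  2   | Epsilon | tea | green | lawyer | bird
  3   | Gamma | water | blue | teacher | dog
  4   | Delta | coffee | yellow | artist | cat
  5   | Beta | milk | red | engineer | horse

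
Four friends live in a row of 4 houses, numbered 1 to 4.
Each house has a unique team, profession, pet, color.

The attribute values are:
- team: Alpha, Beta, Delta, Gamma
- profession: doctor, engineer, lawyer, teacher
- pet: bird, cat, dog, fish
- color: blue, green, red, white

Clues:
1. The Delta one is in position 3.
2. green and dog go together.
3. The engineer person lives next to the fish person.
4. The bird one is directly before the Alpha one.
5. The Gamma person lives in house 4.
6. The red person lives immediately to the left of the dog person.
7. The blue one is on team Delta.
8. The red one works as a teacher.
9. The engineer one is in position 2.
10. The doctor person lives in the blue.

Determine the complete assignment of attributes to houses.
Solution:

House | Team | Profession | Pet | Color
---------------------------------------
  1   | Beta | teacher | bird | red
  2   | Alpha | engineer | dog | green
  3   | Delta | doctor | fish | blue
  4   | Gamma | lawyer | cat | white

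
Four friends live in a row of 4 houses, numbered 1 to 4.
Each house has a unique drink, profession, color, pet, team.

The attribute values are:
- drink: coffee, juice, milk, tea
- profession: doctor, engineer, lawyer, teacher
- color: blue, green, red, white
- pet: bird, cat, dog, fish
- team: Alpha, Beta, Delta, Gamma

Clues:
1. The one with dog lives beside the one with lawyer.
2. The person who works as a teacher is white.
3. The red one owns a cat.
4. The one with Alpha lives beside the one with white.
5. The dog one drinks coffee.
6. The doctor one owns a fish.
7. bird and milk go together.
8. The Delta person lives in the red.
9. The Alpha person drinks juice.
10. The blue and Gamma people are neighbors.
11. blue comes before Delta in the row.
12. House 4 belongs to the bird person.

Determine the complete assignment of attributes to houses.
Solution:

House | Drink | Profession | Color | Pet | Team
-----------------------------------------------
  1   | juice | doctor | blue | fish | Alpha
  2   | coffee | teacher | white | dog | Gamma
  3   | tea | lawyer | red | cat | Delta
  4   | milk | engineer | green | bird | Beta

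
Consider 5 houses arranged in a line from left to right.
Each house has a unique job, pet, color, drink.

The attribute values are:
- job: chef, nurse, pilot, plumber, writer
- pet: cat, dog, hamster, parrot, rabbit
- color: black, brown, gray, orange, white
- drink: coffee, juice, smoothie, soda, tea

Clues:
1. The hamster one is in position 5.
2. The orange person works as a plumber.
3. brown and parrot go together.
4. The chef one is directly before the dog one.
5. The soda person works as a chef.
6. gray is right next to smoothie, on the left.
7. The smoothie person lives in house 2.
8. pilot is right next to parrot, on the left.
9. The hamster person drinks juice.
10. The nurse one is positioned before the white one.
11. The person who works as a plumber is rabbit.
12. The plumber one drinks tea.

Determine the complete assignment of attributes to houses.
Solution:

House | Job | Pet | Color | Drink
---------------------------------
  1   | chef | cat | gray | soda
  2   | pilot | dog | black | smoothie
  3   | nurse | parrot | brown | coffee
  4   | plumber | rabbit | orange | tea
  5   | writer | hamster | white | juice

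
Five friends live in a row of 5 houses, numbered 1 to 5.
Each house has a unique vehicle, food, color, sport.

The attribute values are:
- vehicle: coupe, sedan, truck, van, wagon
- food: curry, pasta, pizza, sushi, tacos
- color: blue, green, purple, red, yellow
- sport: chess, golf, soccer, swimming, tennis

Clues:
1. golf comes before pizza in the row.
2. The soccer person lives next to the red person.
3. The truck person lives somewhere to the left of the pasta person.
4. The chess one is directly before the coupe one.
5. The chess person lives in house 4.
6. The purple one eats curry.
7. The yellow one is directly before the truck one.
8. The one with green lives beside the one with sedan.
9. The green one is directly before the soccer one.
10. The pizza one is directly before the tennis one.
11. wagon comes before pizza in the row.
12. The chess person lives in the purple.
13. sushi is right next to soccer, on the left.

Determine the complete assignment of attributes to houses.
Solution:

House | Vehicle | Food | Color | Sport
--------------------------------------
  1   | wagon | sushi | green | golf
  2   | sedan | pizza | yellow | soccer
  3   | truck | tacos | red | tennis
  4   | van | curry | purple | chess
  5   | coupe | pasta | blue | swimming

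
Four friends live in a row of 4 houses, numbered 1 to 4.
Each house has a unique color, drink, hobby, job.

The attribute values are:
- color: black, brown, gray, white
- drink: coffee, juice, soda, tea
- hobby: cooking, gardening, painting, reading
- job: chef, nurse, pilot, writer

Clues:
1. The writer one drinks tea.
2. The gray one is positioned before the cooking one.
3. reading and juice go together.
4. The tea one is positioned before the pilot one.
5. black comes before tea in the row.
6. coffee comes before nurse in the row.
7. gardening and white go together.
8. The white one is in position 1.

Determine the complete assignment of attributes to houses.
Solution:

House | Color | Drink | Hobby | Job
-----------------------------------
  1   | white | coffee | gardening | chef
  2   | black | juice | reading | nurse
  3   | gray | tea | painting | writer
  4   | brown | soda | cooking | pilot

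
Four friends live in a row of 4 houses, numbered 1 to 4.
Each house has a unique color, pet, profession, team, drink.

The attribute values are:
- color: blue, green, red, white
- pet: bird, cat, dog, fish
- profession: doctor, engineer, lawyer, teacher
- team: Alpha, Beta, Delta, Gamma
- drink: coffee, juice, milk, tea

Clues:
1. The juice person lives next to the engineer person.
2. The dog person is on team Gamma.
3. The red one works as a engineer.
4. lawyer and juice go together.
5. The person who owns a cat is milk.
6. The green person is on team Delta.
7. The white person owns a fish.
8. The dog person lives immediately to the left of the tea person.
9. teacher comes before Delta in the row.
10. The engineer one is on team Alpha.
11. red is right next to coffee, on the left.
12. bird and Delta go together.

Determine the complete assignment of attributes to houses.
Solution:

House | Color | Pet | Profession | Team | Drink
-----------------------------------------------
  1   | white | fish | lawyer | Beta | juice
  2   | red | cat | engineer | Alpha | milk
  3   | blue | dog | teacher | Gamma | coffee
  4   | green | bird | doctor | Delta | tea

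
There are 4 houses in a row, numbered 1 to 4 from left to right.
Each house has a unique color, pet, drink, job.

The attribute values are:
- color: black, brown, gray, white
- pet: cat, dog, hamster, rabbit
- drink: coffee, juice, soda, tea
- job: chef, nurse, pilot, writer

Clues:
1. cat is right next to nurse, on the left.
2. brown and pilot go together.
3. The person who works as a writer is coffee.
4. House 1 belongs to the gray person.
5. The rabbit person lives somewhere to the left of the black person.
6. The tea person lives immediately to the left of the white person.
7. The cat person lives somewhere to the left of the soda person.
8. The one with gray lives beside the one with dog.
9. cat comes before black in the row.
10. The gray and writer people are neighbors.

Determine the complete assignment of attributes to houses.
Solution:

House | Color | Pet | Drink | Job
---------------------------------
  1   | gray | rabbit | tea | chef
  2   | white | dog | coffee | writer
  3   | brown | cat | juice | pilot
  4   | black | hamster | soda | nurse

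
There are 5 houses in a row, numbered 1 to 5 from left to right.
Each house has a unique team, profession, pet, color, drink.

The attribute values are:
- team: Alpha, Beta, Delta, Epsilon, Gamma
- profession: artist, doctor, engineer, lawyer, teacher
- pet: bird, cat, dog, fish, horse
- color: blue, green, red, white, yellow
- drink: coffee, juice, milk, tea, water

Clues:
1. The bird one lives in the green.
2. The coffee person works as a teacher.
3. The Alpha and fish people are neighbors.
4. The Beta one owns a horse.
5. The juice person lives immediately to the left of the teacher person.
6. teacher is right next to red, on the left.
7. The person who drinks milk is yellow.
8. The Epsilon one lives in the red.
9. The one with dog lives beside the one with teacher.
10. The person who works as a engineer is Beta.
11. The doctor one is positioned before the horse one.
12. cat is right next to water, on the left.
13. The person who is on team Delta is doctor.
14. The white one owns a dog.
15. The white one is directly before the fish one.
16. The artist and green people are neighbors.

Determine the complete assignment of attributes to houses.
Solution:

House | Team | Profession | Pet | Color | Drink
-----------------------------------------------
  1   | Alpha | lawyer | dog | white | juice
  2   | Gamma | teacher | fish | blue | coffee
  3   | Epsilon | artist | cat | red | tea
  4   | Delta | doctor | bird | green | water
  5   | Beta | engineer | horse | yellow | milk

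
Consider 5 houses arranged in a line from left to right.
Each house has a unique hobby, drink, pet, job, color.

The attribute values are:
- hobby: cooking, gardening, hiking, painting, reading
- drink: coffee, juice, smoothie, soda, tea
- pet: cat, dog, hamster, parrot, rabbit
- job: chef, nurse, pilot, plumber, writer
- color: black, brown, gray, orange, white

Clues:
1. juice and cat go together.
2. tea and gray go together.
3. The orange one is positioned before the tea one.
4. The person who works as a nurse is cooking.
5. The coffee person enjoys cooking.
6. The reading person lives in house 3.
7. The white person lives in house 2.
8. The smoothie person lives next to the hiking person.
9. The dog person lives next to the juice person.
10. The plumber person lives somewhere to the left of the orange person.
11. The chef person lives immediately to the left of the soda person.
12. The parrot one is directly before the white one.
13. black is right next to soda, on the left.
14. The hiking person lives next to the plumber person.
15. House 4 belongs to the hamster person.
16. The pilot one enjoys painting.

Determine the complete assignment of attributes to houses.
Solution:

House | Hobby | Drink | Pet | Job | Color
-----------------------------------------
  1   | gardening | smoothie | parrot | chef | black
  2   | hiking | soda | dog | writer | white
  3   | reading | juice | cat | plumber | brown
  4   | cooking | coffee | hamster | nurse | orange
  5   | painting | tea | rabbit | pilot | gray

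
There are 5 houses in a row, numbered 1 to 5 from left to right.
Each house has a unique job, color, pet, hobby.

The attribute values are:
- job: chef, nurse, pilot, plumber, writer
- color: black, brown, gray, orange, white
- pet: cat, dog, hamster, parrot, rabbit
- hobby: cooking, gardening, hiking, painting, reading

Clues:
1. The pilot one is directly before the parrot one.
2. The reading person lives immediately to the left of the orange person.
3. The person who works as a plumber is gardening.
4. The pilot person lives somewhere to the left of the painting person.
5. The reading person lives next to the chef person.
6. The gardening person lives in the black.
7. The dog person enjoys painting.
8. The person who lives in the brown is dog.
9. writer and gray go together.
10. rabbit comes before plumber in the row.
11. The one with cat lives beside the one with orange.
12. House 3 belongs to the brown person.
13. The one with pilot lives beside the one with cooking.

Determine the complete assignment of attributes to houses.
Solution:

House | Job | Color | Pet | Hobby
---------------------------------
  1   | pilot | white | cat | reading
  2   | chef | orange | parrot | cooking
  3   | nurse | brown | dog | painting
  4   | writer | gray | rabbit | hiking
  5   | plumber | black | hamster | gardening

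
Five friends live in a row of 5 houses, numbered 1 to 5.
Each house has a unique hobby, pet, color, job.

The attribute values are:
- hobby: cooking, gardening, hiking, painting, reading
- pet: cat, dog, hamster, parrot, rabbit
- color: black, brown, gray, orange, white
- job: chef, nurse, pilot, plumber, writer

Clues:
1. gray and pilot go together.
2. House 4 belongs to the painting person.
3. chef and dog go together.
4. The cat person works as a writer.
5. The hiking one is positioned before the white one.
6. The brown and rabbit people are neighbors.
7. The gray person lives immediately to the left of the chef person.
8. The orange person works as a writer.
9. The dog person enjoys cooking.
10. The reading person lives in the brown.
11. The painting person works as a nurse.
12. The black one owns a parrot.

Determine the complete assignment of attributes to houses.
Solution:

House | Hobby | Pet | Color | Job
---------------------------------
  1   | reading | hamster | brown | plumber
  2   | hiking | rabbit | gray | pilot
  3   | cooking | dog | white | chef
  4   | painting | parrot | black | nurse
  5   | gardening | cat | orange | writer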